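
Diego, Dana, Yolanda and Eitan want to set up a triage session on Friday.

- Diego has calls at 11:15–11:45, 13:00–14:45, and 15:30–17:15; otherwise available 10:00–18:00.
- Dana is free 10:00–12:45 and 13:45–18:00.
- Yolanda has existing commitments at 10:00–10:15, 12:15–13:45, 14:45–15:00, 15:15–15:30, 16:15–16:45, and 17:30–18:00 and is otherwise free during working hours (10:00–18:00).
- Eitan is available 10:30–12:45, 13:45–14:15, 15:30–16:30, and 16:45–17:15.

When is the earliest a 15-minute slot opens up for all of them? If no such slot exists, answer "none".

10:30

Diego free within 10:00–18:00: 10:00–11:15, 11:45–13:00, 14:45–15:30, 17:15–18:00.
Yolanda free within 10:00–18:00: 10:15–12:15, 13:45–14:45, 15:00–15:15, 15:30–16:15, 16:45–17:30.
Diego ∩ Dana: 10:00–11:15, 11:45–12:45, 14:45–15:30, 17:15–18:00.
Diego ∩ Dana ∩ Yolanda: 10:15–11:15, 11:45–12:15, 15:00–15:15, 17:15–17:30.
Diego ∩ Dana ∩ Yolanda ∩ Eitan: 10:30–11:15, 11:45–12:15.
Windows ≥ 15 min: 10:30–11:15, 11:45–12:15.
Earliest such window starts at 10:30.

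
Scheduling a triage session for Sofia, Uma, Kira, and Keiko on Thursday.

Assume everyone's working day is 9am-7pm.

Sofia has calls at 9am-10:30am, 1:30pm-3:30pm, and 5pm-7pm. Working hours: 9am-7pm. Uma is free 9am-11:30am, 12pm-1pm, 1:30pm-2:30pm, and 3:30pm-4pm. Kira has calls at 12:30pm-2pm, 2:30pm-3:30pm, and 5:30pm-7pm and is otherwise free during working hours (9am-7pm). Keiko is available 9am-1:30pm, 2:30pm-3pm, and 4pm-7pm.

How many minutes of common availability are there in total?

Sofia free within 09:00–19:00: 10:30–13:30, 15:30–17:00.
Kira free within 09:00–19:00: 09:00–12:30, 14:00–14:30, 15:30–17:30.
Sofia ∩ Uma: 10:30–11:30, 12:00–13:00, 15:30–16:00.
Sofia ∩ Uma ∩ Kira: 10:30–11:30, 12:00–12:30, 15:30–16:00.
Sofia ∩ Uma ∩ Kira ∩ Keiko: 10:30–11:30, 12:00–12:30.
Total common minutes: 60 + 30 = 90.

90 minutes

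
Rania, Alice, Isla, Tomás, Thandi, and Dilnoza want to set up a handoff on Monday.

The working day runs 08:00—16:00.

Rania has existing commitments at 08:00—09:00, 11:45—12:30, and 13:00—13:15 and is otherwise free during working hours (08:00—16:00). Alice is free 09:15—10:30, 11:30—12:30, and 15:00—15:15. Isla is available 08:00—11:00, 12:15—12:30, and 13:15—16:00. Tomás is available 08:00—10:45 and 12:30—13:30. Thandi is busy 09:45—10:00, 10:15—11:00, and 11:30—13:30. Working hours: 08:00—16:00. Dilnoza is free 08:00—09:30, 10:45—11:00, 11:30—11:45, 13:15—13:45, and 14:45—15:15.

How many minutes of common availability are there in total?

Rania free within 08:00–16:00: 09:00–11:45, 12:30–13:00, 13:15–16:00.
Thandi free within 08:00–16:00: 08:00–09:45, 10:00–10:15, 11:00–11:30, 13:30–16:00.
Rania ∩ Alice: 09:15–10:30, 11:30–11:45, 15:00–15:15.
Rania ∩ Alice ∩ Isla: 09:15–10:30, 15:00–15:15.
Rania ∩ Alice ∩ Isla ∩ Tomás: 09:15–10:30.
Rania ∩ Alice ∩ Isla ∩ Tomás ∩ Thandi: 09:15–09:45, 10:00–10:15.
Rania ∩ Alice ∩ Isla ∩ Tomás ∩ Thandi ∩ Dilnoza: 09:15–09:30.
Total common minutes: 15.

15 minutes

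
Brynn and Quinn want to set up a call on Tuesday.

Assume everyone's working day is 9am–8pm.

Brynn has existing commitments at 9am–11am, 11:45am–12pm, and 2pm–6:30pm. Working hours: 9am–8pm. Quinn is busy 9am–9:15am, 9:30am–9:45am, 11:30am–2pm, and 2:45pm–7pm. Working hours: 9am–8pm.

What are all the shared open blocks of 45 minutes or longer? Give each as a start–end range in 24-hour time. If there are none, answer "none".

19:00–20:00

Brynn free within 09:00–20:00: 11:00–11:45, 12:00–14:00, 18:30–20:00.
Quinn free within 09:00–20:00: 09:15–09:30, 09:45–11:30, 14:00–14:45, 19:00–20:00.
Brynn ∩ Quinn: 11:00–11:30, 19:00–20:00.
Windows ≥ 45 min: 19:00–20:00.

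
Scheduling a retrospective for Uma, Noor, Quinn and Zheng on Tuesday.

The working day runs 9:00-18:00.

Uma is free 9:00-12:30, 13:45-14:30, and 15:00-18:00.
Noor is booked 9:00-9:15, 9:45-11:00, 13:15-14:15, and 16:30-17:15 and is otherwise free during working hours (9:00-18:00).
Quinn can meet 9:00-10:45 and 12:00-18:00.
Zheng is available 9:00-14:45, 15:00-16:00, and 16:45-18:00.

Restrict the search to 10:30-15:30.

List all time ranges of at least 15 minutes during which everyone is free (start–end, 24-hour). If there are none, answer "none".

Noor free within 09:00–18:00: 09:15–09:45, 11:00–13:15, 14:15–16:30, 17:15–18:00.
Uma ∩ Noor: 09:15–09:45, 11:00–12:30, 14:15–14:30, 15:00–16:30, 17:15–18:00.
Uma ∩ Noor ∩ Quinn: 09:15–09:45, 12:00–12:30, 14:15–14:30, 15:00–16:30, 17:15–18:00.
Uma ∩ Noor ∩ Quinn ∩ Zheng: 09:15–09:45, 12:00–12:30, 14:15–14:30, 15:00–16:00, 17:15–18:00.
Restricted to 10:30–15:30: 12:00–12:30, 14:15–14:30, 15:00–15:30.
Windows ≥ 15 min: 12:00–12:30, 14:15–14:30, 15:00–15:30.

12:00–12:30, 14:15–14:30, 15:00–15:30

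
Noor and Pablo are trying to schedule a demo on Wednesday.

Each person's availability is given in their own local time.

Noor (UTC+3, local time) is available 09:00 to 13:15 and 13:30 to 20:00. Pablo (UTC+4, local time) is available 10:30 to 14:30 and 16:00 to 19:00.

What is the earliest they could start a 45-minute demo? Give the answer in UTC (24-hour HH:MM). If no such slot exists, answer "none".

Noor → UTC: 06:00–10:15, 10:30–17:00.
Pablo → UTC: 06:30–10:30, 12:00–15:00.
Noor ∩ Pablo: 06:30–10:15, 12:00–15:00.
Windows ≥ 45 min: 06:30–10:15, 12:00–15:00.
Earliest such window starts at 06:30.

06:30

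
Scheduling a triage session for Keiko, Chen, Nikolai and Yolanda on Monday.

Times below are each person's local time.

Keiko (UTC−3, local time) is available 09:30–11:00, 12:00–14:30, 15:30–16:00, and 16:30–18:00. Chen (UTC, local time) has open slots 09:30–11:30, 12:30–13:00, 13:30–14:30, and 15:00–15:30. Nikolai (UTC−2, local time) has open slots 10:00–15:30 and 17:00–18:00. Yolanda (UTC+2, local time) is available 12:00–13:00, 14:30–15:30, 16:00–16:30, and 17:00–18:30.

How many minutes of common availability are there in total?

Keiko → UTC: 12:30–14:00, 15:00–17:30, 18:30–19:00, 19:30–21:00.
Chen → UTC: 09:30–11:30, 12:30–13:00, 13:30–14:30, 15:00–15:30.
Nikolai → UTC: 12:00–17:30, 19:00–20:00.
Yolanda → UTC: 10:00–11:00, 12:30–13:30, 14:00–14:30, 15:00–16:30.
Keiko ∩ Chen: 12:30–13:00, 13:30–14:00, 15:00–15:30.
Keiko ∩ Chen ∩ Nikolai: 12:30–13:00, 13:30–14:00, 15:00–15:30.
Keiko ∩ Chen ∩ Nikolai ∩ Yolanda: 12:30–13:00, 15:00–15:30.
Total common minutes: 30 + 30 = 60.

60 minutes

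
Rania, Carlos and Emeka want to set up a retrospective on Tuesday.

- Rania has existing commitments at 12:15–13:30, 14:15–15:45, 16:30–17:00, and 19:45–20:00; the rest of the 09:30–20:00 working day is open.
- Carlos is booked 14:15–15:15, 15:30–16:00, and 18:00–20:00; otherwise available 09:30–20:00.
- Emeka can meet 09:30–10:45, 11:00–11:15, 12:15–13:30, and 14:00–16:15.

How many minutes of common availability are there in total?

Rania free within 09:30–20:00: 09:30–12:15, 13:30–14:15, 15:45–16:30, 17:00–19:45.
Carlos free within 09:30–20:00: 09:30–14:15, 15:15–15:30, 16:00–18:00.
Rania ∩ Carlos: 09:30–12:15, 13:30–14:15, 16:00–16:30, 17:00–18:00.
Rania ∩ Carlos ∩ Emeka: 09:30–10:45, 11:00–11:15, 14:00–14:15, 16:00–16:15.
Total common minutes: 75 + 15 + 15 + 15 = 120.

120 minutes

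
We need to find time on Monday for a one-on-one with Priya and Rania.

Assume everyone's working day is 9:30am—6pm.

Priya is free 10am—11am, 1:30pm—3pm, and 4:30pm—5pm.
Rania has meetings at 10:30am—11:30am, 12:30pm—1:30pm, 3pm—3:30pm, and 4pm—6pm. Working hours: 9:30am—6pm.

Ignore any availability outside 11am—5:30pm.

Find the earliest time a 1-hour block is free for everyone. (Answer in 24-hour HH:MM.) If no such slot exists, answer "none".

Rania free within 09:30–18:00: 09:30–10:30, 11:30–12:30, 13:30–15:00, 15:30–16:00.
Priya ∩ Rania: 10:00–10:30, 13:30–15:00.
Restricted to 11:00–17:30: 13:30–15:00.
Windows ≥ 60 min: 13:30–15:00.
Earliest such window starts at 13:30.

13:30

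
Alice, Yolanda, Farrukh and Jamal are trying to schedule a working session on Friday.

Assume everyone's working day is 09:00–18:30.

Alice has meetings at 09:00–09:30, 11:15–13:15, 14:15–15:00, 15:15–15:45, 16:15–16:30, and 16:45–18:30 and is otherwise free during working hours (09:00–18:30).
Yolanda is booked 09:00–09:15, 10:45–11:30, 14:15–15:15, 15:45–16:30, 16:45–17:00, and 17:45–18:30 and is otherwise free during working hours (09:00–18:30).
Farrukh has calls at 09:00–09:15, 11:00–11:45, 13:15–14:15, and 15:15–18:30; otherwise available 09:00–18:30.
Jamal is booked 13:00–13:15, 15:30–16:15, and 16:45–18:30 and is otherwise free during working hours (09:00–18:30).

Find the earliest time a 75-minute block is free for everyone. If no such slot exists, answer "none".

09:30

Alice free within 09:00–18:30: 09:30–11:15, 13:15–14:15, 15:00–15:15, 15:45–16:15, 16:30–16:45.
Yolanda free within 09:00–18:30: 09:15–10:45, 11:30–14:15, 15:15–15:45, 16:30–16:45, 17:00–17:45.
Farrukh free within 09:00–18:30: 09:15–11:00, 11:45–13:15, 14:15–15:15.
Jamal free within 09:00–18:30: 09:00–13:00, 13:15–15:30, 16:15–16:45.
Alice ∩ Yolanda: 09:30–10:45, 13:15–14:15, 16:30–16:45.
Alice ∩ Yolanda ∩ Farrukh: 09:30–10:45.
Alice ∩ Yolanda ∩ Farrukh ∩ Jamal: 09:30–10:45.
Windows ≥ 75 min: 09:30–10:45.
Earliest such window starts at 09:30.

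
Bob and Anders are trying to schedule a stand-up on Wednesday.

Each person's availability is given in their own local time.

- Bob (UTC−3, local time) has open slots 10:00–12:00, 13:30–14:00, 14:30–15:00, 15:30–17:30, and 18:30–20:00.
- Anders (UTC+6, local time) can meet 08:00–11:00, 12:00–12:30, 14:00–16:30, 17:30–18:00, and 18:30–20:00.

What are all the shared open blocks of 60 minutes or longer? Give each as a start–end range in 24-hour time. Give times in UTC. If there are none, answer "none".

Bob → UTC: 13:00–15:00, 16:30–17:00, 17:30–18:00, 18:30–20:30, 21:30–23:00.
Anders → UTC: 02:00–05:00, 06:00–06:30, 08:00–10:30, 11:30–12:00, 12:30–14:00.
Bob ∩ Anders: 13:00–14:00.
Windows ≥ 60 min: 13:00–14:00.

13:00–14:00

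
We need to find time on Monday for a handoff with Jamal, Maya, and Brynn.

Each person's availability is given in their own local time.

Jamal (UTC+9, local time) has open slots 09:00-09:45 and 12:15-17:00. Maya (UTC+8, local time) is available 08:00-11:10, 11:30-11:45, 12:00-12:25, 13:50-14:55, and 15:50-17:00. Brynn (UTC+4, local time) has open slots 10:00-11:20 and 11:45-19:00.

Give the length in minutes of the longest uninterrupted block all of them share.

55 minutes

Jamal → UTC: 00:00–00:45, 03:15–08:00.
Maya → UTC: 00:00–03:10, 03:30–03:45, 04:00–04:25, 05:50–06:55, 07:50–09:00.
Brynn → UTC: 06:00–07:20, 07:45–15:00.
Jamal ∩ Maya: 00:00–00:45, 03:30–03:45, 04:00–04:25, 05:50–06:55, 07:50–08:00.
Jamal ∩ Maya ∩ Brynn: 06:00–06:55, 07:50–08:00.
Common window lengths: 55, 10 min; longest is 55.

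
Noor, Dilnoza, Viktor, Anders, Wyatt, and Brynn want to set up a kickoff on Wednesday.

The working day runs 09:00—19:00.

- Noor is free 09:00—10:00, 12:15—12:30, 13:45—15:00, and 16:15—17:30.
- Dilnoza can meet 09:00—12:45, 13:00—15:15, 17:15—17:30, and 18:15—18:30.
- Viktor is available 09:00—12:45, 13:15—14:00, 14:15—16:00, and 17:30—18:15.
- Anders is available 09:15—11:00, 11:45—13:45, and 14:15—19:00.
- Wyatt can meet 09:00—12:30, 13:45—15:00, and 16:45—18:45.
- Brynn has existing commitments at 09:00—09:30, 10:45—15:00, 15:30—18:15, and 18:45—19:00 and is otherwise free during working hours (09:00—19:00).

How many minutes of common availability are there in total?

Brynn free within 09:00–19:00: 09:30–10:45, 15:00–15:30, 18:15–18:45.
Noor ∩ Dilnoza: 09:00–10:00, 12:15–12:30, 13:45–15:00, 17:15–17:30.
Noor ∩ Dilnoza ∩ Viktor: 09:00–10:00, 12:15–12:30, 13:45–14:00, 14:15–15:00.
Noor ∩ Dilnoza ∩ Viktor ∩ Anders: 09:15–10:00, 12:15–12:30, 14:15–15:00.
Noor ∩ Dilnoza ∩ Viktor ∩ Anders ∩ Wyatt: 09:15–10:00, 12:15–12:30, 14:15–15:00.
Noor ∩ Dilnoza ∩ Viktor ∩ Anders ∩ Wyatt ∩ Brynn: 09:30–10:00.
Total common minutes: 30.

30 minutes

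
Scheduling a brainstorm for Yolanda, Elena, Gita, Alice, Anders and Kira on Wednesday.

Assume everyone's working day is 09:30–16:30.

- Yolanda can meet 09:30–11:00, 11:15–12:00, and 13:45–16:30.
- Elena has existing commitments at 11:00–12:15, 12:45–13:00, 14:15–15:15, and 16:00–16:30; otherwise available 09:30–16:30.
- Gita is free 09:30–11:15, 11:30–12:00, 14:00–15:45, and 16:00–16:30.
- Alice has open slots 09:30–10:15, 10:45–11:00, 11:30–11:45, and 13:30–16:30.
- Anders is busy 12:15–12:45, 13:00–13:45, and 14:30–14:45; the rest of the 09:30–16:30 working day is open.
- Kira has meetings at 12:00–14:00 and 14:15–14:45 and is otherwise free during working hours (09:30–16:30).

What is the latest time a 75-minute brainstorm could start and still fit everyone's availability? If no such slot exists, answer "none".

Elena free within 09:30–16:30: 09:30–11:00, 12:15–12:45, 13:00–14:15, 15:15–16:00.
Anders free within 09:30–16:30: 09:30–12:15, 12:45–13:00, 13:45–14:30, 14:45–16:30.
Kira free within 09:30–16:30: 09:30–12:00, 14:00–14:15, 14:45–16:30.
Yolanda ∩ Elena: 09:30–11:00, 13:45–14:15, 15:15–16:00.
Yolanda ∩ Elena ∩ Gita: 09:30–11:00, 14:00–14:15, 15:15–15:45.
Yolanda ∩ Elena ∩ Gita ∩ Alice: 09:30–10:15, 10:45–11:00, 14:00–14:15, 15:15–15:45.
Yolanda ∩ Elena ∩ Gita ∩ Alice ∩ Anders: 09:30–10:15, 10:45–11:00, 14:00–14:15, 15:15–15:45.
Yolanda ∩ Elena ∩ Gita ∩ Alice ∩ Anders ∩ Kira: 09:30–10:15, 10:45–11:00, 14:00–14:15, 15:15–15:45.
Windows ≥ 75 min: (none).

none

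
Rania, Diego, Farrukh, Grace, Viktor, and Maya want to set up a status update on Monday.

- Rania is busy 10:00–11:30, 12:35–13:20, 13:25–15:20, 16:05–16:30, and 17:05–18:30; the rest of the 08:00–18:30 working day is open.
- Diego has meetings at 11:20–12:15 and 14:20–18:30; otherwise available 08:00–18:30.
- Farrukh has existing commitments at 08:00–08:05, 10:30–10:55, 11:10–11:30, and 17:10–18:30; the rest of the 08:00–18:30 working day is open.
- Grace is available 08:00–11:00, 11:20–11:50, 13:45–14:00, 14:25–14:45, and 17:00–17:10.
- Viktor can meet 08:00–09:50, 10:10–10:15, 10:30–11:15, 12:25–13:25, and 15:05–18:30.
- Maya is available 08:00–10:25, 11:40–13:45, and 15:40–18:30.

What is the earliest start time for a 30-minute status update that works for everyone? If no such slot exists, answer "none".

Rania free within 08:00–18:30: 08:00–10:00, 11:30–12:35, 13:20–13:25, 15:20–16:05, 16:30–17:05.
Diego free within 08:00–18:30: 08:00–11:20, 12:15–14:20.
Farrukh free within 08:00–18:30: 08:05–10:30, 10:55–11:10, 11:30–17:10.
Rania ∩ Diego: 08:00–10:00, 12:15–12:35, 13:20–13:25.
Rania ∩ Diego ∩ Farrukh: 08:05–10:00, 12:15–12:35, 13:20–13:25.
Rania ∩ Diego ∩ Farrukh ∩ Grace: 08:05–10:00.
Rania ∩ Diego ∩ Farrukh ∩ Grace ∩ Viktor: 08:05–09:50.
Rania ∩ Diego ∩ Farrukh ∩ Grace ∩ Viktor ∩ Maya: 08:05–09:50.
Windows ≥ 30 min: 08:05–09:50.
Earliest such window starts at 08:05.

08:05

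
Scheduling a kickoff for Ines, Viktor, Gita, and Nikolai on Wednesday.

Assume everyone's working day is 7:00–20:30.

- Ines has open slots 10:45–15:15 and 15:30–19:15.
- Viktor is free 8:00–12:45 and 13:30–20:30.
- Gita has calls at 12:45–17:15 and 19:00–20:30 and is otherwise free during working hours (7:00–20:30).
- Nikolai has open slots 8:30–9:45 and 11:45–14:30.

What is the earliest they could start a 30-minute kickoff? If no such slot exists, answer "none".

Gita free within 07:00–20:30: 07:00–12:45, 17:15–19:00.
Ines ∩ Viktor: 10:45–12:45, 13:30–15:15, 15:30–19:15.
Ines ∩ Viktor ∩ Gita: 10:45–12:45, 17:15–19:00.
Ines ∩ Viktor ∩ Gita ∩ Nikolai: 11:45–12:45.
Windows ≥ 30 min: 11:45–12:45.
Earliest such window starts at 11:45.

11:45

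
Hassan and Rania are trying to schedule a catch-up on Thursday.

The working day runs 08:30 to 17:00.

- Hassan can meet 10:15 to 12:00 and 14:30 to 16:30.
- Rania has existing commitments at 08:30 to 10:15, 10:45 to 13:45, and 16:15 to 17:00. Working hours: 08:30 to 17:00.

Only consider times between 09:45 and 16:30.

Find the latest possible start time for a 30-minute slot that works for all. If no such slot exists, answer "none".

15:45

Rania free within 08:30–17:00: 10:15–10:45, 13:45–16:15.
Hassan ∩ Rania: 10:15–10:45, 14:30–16:15.
Restricted to 09:45–16:30: 10:15–10:45, 14:30–16:15.
Windows ≥ 30 min: 10:15–10:45, 14:30–16:15.
Latest start in the last window 14:30–16:15 is 16:15 − 30 min = 15:45.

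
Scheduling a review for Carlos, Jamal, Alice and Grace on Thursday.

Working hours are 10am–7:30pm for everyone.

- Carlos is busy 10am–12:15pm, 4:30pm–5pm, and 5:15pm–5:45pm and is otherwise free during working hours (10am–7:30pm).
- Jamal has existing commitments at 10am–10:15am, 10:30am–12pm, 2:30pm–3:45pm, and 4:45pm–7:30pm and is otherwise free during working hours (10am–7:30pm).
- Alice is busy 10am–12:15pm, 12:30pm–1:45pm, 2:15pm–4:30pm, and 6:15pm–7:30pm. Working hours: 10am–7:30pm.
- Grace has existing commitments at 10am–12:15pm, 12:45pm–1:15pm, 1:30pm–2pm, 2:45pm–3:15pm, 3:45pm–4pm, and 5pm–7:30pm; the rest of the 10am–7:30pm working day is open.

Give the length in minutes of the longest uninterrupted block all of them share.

15 minutes

Carlos free within 10:00–19:30: 12:15–16:30, 17:00–17:15, 17:45–19:30.
Jamal free within 10:00–19:30: 10:15–10:30, 12:00–14:30, 15:45–16:45.
Alice free within 10:00–19:30: 12:15–12:30, 13:45–14:15, 16:30–18:15.
Grace free within 10:00–19:30: 12:15–12:45, 13:15–13:30, 14:00–14:45, 15:15–15:45, 16:00–17:00.
Carlos ∩ Jamal: 12:15–14:30, 15:45–16:30.
Carlos ∩ Jamal ∩ Alice: 12:15–12:30, 13:45–14:15.
Carlos ∩ Jamal ∩ Alice ∩ Grace: 12:15–12:30, 14:00–14:15.
Common window lengths: 15, 15 min; longest is 15.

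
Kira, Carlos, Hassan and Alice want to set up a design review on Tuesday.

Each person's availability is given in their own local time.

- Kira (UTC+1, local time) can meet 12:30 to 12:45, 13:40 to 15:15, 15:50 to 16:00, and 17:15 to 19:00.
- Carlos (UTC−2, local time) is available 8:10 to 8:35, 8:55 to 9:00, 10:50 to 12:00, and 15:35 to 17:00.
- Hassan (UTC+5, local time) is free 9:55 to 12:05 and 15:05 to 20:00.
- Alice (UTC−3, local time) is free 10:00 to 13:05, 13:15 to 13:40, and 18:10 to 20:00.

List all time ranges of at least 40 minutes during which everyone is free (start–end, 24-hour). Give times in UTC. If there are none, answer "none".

13:00–14:00

Kira → UTC: 11:30–11:45, 12:40–14:15, 14:50–15:00, 16:15–18:00.
Carlos → UTC: 10:10–10:35, 10:55–11:00, 12:50–14:00, 17:35–19:00.
Hassan → UTC: 04:55–07:05, 10:05–15:00.
Alice → UTC: 13:00–16:05, 16:15–16:40, 21:10–23:00.
Kira ∩ Carlos: 12:50–14:00, 17:35–18:00.
Kira ∩ Carlos ∩ Hassan: 12:50–14:00.
Kira ∩ Carlos ∩ Hassan ∩ Alice: 13:00–14:00.
Windows ≥ 40 min: 13:00–14:00.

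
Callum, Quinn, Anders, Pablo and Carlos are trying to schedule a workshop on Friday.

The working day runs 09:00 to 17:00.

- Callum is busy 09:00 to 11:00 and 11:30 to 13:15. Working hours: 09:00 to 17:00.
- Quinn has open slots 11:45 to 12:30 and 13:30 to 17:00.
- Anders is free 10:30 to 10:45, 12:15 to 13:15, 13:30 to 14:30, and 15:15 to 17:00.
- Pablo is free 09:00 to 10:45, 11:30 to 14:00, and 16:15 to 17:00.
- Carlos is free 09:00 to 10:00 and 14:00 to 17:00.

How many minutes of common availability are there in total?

45 minutes

Callum free within 09:00–17:00: 11:00–11:30, 13:15–17:00.
Callum ∩ Quinn: 13:30–17:00.
Callum ∩ Quinn ∩ Anders: 13:30–14:30, 15:15–17:00.
Callum ∩ Quinn ∩ Anders ∩ Pablo: 13:30–14:00, 16:15–17:00.
Callum ∩ Quinn ∩ Anders ∩ Pablo ∩ Carlos: 16:15–17:00.
Total common minutes: 45.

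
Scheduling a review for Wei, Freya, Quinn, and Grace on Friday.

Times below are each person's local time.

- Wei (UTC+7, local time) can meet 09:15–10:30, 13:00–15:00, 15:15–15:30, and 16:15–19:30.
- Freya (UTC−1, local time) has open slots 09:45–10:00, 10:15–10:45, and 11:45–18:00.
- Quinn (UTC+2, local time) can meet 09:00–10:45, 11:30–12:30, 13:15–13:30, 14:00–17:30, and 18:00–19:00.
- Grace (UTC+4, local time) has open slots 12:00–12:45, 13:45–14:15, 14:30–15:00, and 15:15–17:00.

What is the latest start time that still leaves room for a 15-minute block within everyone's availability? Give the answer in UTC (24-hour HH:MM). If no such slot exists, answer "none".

Wei → UTC: 02:15–03:30, 06:00–08:00, 08:15–08:30, 09:15–12:30.
Freya → UTC: 10:45–11:00, 11:15–11:45, 12:45–19:00.
Quinn → UTC: 07:00–08:45, 09:30–10:30, 11:15–11:30, 12:00–15:30, 16:00–17:00.
Grace → UTC: 08:00–08:45, 09:45–10:15, 10:30–11:00, 11:15–13:00.
Wei ∩ Freya: 10:45–11:00, 11:15–11:45.
Wei ∩ Freya ∩ Quinn: 11:15–11:30.
Wei ∩ Freya ∩ Quinn ∩ Grace: 11:15–11:30.
Windows ≥ 15 min: 11:15–11:30.
Latest start in the last window 11:15–11:30 is 11:30 − 15 min = 11:15.

11:15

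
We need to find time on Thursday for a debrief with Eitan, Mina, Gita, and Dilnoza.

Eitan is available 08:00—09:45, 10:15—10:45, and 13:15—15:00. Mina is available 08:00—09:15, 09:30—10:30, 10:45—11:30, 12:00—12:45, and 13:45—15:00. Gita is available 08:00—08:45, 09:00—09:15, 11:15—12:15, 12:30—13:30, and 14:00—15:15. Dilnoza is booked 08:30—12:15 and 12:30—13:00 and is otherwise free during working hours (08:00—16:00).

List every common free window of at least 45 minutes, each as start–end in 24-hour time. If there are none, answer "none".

Dilnoza free within 08:00–16:00: 08:00–08:30, 12:15–12:30, 13:00–16:00.
Eitan ∩ Mina: 08:00–09:15, 09:30–09:45, 10:15–10:30, 13:45–15:00.
Eitan ∩ Mina ∩ Gita: 08:00–08:45, 09:00–09:15, 14:00–15:00.
Eitan ∩ Mina ∩ Gita ∩ Dilnoza: 08:00–08:30, 14:00–15:00.
Windows ≥ 45 min: 14:00–15:00.

14:00–15:00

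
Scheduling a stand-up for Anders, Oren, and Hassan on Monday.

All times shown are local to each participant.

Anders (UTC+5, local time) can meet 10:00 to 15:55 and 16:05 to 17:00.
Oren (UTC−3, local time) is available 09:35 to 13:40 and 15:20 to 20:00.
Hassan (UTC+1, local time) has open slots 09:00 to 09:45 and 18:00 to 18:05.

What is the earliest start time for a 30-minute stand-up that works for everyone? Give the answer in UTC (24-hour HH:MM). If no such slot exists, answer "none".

Anders → UTC: 05:00–10:55, 11:05–12:00.
Oren → UTC: 12:35–16:40, 18:20–23:00.
Hassan → UTC: 08:00–08:45, 17:00–17:05.
Anders ∩ Oren: (none).
Anders ∩ Oren ∩ Hassan: (none).
Windows ≥ 30 min: (none).

none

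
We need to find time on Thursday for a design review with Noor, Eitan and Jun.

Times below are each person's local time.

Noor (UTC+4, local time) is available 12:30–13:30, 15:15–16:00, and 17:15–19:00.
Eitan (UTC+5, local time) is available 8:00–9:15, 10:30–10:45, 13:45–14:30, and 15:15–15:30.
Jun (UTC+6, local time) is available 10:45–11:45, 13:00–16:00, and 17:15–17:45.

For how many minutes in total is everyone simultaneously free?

45 minutes

Noor → UTC: 08:30–09:30, 11:15–12:00, 13:15–15:00.
Eitan → UTC: 03:00–04:15, 05:30–05:45, 08:45–09:30, 10:15–10:30.
Jun → UTC: 04:45–05:45, 07:00–10:00, 11:15–11:45.
Noor ∩ Eitan: 08:45–09:30.
Noor ∩ Eitan ∩ Jun: 08:45–09:30.
Total common minutes: 45.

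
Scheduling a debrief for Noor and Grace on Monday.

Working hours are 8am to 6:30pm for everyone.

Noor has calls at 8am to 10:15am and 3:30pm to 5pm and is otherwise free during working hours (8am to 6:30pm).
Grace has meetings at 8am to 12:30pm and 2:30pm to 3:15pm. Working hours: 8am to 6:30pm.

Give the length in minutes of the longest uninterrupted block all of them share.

Noor free within 08:00–18:30: 10:15–15:30, 17:00–18:30.
Grace free within 08:00–18:30: 12:30–14:30, 15:15–18:30.
Noor ∩ Grace: 12:30–14:30, 15:15–15:30, 17:00–18:30.
Common window lengths: 120, 15, 90 min; longest is 120.

120 minutes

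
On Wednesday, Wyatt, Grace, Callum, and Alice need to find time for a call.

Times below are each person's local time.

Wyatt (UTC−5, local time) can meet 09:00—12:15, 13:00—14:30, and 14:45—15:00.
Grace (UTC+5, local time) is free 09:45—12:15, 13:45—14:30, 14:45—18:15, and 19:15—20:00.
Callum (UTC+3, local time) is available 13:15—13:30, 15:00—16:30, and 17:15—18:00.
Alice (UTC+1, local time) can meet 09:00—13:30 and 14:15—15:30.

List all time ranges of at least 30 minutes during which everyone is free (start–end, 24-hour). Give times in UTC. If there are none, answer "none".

Wyatt → UTC: 14:00–17:15, 18:00–19:30, 19:45–20:00.
Grace → UTC: 04:45–07:15, 08:45–09:30, 09:45–13:15, 14:15–15:00.
Callum → UTC: 10:15–10:30, 12:00–13:30, 14:15–15:00.
Alice → UTC: 08:00–12:30, 13:15–14:30.
Wyatt ∩ Grace: 14:15–15:00.
Wyatt ∩ Grace ∩ Callum: 14:15–15:00.
Wyatt ∩ Grace ∩ Callum ∩ Alice: 14:15–14:30.
Windows ≥ 30 min: (none).

none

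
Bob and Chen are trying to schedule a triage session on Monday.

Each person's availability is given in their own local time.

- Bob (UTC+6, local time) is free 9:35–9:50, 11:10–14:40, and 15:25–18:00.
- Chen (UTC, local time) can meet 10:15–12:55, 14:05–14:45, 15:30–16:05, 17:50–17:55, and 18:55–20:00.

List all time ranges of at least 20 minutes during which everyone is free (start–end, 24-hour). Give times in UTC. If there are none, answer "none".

10:15–12:00

Bob → UTC: 03:35–03:50, 05:10–08:40, 09:25–12:00.
Chen → UTC: 10:15–12:55, 14:05–14:45, 15:30–16:05, 17:50–17:55, 18:55–20:00.
Bob ∩ Chen: 10:15–12:00.
Windows ≥ 20 min: 10:15–12:00.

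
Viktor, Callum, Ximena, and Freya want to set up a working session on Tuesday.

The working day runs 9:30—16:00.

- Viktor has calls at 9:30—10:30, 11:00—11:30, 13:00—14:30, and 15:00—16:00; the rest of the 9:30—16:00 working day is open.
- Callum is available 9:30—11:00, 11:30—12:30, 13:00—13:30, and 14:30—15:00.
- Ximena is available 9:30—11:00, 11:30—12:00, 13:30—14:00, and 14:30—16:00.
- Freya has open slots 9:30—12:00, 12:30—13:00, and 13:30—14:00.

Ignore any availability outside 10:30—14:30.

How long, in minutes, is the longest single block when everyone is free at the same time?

30 minutes

Viktor free within 09:30–16:00: 10:30–11:00, 11:30–13:00, 14:30–15:00.
Viktor ∩ Callum: 10:30–11:00, 11:30–12:30, 14:30–15:00.
Viktor ∩ Callum ∩ Ximena: 10:30–11:00, 11:30–12:00, 14:30–15:00.
Viktor ∩ Callum ∩ Ximena ∩ Freya: 10:30–11:00, 11:30–12:00.
Restricted to 10:30–14:30: 10:30–11:00, 11:30–12:00.
Common window lengths: 30, 30 min; longest is 30.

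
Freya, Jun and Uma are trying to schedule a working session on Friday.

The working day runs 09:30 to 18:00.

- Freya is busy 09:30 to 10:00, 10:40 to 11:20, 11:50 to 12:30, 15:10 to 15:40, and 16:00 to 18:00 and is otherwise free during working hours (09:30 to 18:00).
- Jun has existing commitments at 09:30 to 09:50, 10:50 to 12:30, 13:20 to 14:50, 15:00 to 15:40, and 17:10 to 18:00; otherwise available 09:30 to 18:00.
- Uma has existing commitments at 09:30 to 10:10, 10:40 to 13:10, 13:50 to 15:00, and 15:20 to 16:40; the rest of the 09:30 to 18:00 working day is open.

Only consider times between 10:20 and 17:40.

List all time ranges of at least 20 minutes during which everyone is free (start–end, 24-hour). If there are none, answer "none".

Freya free within 09:30–18:00: 10:00–10:40, 11:20–11:50, 12:30–15:10, 15:40–16:00.
Jun free within 09:30–18:00: 09:50–10:50, 12:30–13:20, 14:50–15:00, 15:40–17:10.
Uma free within 09:30–18:00: 10:10–10:40, 13:10–13:50, 15:00–15:20, 16:40–18:00.
Freya ∩ Jun: 10:00–10:40, 12:30–13:20, 14:50–15:00, 15:40–16:00.
Freya ∩ Jun ∩ Uma: 10:10–10:40, 13:10–13:20.
Restricted to 10:20–17:40: 10:20–10:40, 13:10–13:20.
Windows ≥ 20 min: 10:20–10:40.

10:20–10:40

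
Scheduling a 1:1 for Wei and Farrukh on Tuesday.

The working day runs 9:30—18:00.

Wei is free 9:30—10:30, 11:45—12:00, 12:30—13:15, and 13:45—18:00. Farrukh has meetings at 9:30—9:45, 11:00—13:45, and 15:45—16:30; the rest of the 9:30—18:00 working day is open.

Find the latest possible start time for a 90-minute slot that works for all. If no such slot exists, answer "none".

Farrukh free within 09:30–18:00: 09:45–11:00, 13:45–15:45, 16:30–18:00.
Wei ∩ Farrukh: 09:45–10:30, 13:45–15:45, 16:30–18:00.
Windows ≥ 90 min: 13:45–15:45, 16:30–18:00.
Latest start in the last window 16:30–18:00 is 18:00 − 90 min = 16:30.

16:30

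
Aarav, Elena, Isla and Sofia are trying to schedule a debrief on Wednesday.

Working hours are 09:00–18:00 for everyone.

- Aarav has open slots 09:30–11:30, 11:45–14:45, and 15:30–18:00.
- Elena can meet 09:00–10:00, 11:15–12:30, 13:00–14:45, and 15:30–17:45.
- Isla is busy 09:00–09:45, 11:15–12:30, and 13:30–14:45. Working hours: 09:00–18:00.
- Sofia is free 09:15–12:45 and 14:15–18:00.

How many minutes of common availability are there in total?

150 minutes

Isla free within 09:00–18:00: 09:45–11:15, 12:30–13:30, 14:45–18:00.
Aarav ∩ Elena: 09:30–10:00, 11:15–11:30, 11:45–12:30, 13:00–14:45, 15:30–17:45.
Aarav ∩ Elena ∩ Isla: 09:45–10:00, 13:00–13:30, 15:30–17:45.
Aarav ∩ Elena ∩ Isla ∩ Sofia: 09:45–10:00, 15:30–17:45.
Total common minutes: 15 + 135 = 150.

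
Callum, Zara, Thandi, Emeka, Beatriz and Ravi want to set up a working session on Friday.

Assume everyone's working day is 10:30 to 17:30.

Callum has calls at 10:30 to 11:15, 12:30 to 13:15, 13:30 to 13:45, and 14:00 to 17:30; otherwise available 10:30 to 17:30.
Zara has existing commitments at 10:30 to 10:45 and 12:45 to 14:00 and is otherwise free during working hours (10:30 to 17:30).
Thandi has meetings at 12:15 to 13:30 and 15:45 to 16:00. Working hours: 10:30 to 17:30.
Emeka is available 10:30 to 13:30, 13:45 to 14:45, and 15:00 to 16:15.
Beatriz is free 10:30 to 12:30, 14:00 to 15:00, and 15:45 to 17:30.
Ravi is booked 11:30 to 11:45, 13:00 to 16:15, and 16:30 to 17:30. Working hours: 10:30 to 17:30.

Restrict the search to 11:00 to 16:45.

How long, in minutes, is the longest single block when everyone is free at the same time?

Callum free within 10:30–17:30: 11:15–12:30, 13:15–13:30, 13:45–14:00.
Zara free within 10:30–17:30: 10:45–12:45, 14:00–17:30.
Thandi free within 10:30–17:30: 10:30–12:15, 13:30–15:45, 16:00–17:30.
Ravi free within 10:30–17:30: 10:30–11:30, 11:45–13:00, 16:15–16:30.
Callum ∩ Zara: 11:15–12:30.
Callum ∩ Zara ∩ Thandi: 11:15–12:15.
Callum ∩ Zara ∩ Thandi ∩ Emeka: 11:15–12:15.
Callum ∩ Zara ∩ Thandi ∩ Emeka ∩ Beatriz: 11:15–12:15.
Callum ∩ Zara ∩ Thandi ∩ Emeka ∩ Beatriz ∩ Ravi: 11:15–11:30, 11:45–12:15.
Restricted to 11:00–16:45: 11:15–11:30, 11:45–12:15.
Common window lengths: 15, 30 min; longest is 30.

30 minutes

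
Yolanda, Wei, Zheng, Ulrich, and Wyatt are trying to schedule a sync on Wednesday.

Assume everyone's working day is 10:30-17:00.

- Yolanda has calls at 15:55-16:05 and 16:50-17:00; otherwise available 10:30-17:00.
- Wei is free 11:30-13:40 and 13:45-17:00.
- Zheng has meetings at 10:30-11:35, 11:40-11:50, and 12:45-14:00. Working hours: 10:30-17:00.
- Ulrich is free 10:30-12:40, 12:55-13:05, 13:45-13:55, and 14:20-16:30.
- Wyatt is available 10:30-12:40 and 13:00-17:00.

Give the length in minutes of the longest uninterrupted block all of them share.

95 minutes

Yolanda free within 10:30–17:00: 10:30–15:55, 16:05–16:50.
Zheng free within 10:30–17:00: 11:35–11:40, 11:50–12:45, 14:00–17:00.
Yolanda ∩ Wei: 11:30–13:40, 13:45–15:55, 16:05–16:50.
Yolanda ∩ Wei ∩ Zheng: 11:35–11:40, 11:50–12:45, 14:00–15:55, 16:05–16:50.
Yolanda ∩ Wei ∩ Zheng ∩ Ulrich: 11:35–11:40, 11:50–12:40, 14:20–15:55, 16:05–16:30.
Yolanda ∩ Wei ∩ Zheng ∩ Ulrich ∩ Wyatt: 11:35–11:40, 11:50–12:40, 14:20–15:55, 16:05–16:30.
Common window lengths: 5, 50, 95, 25 min; longest is 95.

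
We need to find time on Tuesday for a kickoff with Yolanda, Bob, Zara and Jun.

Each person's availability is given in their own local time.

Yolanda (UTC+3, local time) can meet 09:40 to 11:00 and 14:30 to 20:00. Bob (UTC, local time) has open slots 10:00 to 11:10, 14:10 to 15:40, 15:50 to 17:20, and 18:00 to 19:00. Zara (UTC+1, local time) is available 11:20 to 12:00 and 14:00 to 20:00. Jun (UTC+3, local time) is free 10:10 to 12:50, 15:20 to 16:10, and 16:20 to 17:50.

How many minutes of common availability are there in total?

Yolanda → UTC: 06:40–08:00, 11:30–17:00.
Bob → UTC: 10:00–11:10, 14:10–15:40, 15:50–17:20, 18:00–19:00.
Zara → UTC: 10:20–11:00, 13:00–19:00.
Jun → UTC: 07:10–09:50, 12:20–13:10, 13:20–14:50.
Yolanda ∩ Bob: 14:10–15:40, 15:50–17:00.
Yolanda ∩ Bob ∩ Zara: 14:10–15:40, 15:50–17:00.
Yolanda ∩ Bob ∩ Zara ∩ Jun: 14:10–14:50.
Total common minutes: 40.

40 minutes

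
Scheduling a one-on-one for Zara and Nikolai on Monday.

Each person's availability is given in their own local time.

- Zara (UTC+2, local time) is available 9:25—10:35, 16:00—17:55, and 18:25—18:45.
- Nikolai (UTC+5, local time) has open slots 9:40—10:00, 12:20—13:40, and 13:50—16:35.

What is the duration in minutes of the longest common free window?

Zara → UTC: 07:25–08:35, 14:00–15:55, 16:25–16:45.
Nikolai → UTC: 04:40–05:00, 07:20–08:40, 08:50–11:35.
Zara ∩ Nikolai: 07:25–08:35.
Single common window of 70 minutes.

70 minutes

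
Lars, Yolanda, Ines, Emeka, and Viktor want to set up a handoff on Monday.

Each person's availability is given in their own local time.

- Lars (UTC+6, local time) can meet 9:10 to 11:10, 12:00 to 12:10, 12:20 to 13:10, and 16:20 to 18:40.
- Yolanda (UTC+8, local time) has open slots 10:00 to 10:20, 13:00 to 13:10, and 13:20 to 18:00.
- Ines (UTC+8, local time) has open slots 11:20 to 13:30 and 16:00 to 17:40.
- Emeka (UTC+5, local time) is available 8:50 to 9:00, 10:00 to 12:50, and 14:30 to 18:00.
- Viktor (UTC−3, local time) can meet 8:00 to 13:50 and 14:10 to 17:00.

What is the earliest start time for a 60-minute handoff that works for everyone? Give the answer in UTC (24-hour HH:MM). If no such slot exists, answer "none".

Lars → UTC: 03:10–05:10, 06:00–06:10, 06:20–07:10, 10:20–12:40.
Yolanda → UTC: 02:00–02:20, 05:00–05:10, 05:20–10:00.
Ines → UTC: 03:20–05:30, 08:00–09:40.
Emeka → UTC: 03:50–04:00, 05:00–07:50, 09:30–13:00.
Viktor → UTC: 11:00–16:50, 17:10–20:00.
Lars ∩ Yolanda: 05:00–05:10, 06:00–06:10, 06:20–07:10.
Lars ∩ Yolanda ∩ Ines: 05:00–05:10.
Lars ∩ Yolanda ∩ Ines ∩ Emeka: 05:00–05:10.
Lars ∩ Yolanda ∩ Ines ∩ Emeka ∩ Viktor: (none).
Windows ≥ 60 min: (none).

none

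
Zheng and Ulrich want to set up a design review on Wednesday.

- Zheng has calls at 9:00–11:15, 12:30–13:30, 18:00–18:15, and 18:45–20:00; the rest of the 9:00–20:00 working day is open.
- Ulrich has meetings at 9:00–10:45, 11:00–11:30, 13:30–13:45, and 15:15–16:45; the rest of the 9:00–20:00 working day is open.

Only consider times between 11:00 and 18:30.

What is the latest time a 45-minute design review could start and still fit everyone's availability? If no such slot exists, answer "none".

17:15

Zheng free within 09:00–20:00: 11:15–12:30, 13:30–18:00, 18:15–18:45.
Ulrich free within 09:00–20:00: 10:45–11:00, 11:30–13:30, 13:45–15:15, 16:45–20:00.
Zheng ∩ Ulrich: 11:30–12:30, 13:45–15:15, 16:45–18:00, 18:15–18:45.
Restricted to 11:00–18:30: 11:30–12:30, 13:45–15:15, 16:45–18:00, 18:15–18:30.
Windows ≥ 45 min: 11:30–12:30, 13:45–15:15, 16:45–18:00.
Latest start in the last window 16:45–18:00 is 18:00 − 45 min = 17:15.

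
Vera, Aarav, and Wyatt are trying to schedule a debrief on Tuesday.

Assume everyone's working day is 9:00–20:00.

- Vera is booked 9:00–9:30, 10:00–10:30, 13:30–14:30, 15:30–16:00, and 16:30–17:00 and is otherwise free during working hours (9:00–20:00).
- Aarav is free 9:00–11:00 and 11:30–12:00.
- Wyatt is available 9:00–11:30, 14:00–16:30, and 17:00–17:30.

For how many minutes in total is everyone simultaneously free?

60 minutes

Vera free within 09:00–20:00: 09:30–10:00, 10:30–13:30, 14:30–15:30, 16:00–16:30, 17:00–20:00.
Vera ∩ Aarav: 09:30–10:00, 10:30–11:00, 11:30–12:00.
Vera ∩ Aarav ∩ Wyatt: 09:30–10:00, 10:30–11:00.
Total common minutes: 30 + 30 = 60.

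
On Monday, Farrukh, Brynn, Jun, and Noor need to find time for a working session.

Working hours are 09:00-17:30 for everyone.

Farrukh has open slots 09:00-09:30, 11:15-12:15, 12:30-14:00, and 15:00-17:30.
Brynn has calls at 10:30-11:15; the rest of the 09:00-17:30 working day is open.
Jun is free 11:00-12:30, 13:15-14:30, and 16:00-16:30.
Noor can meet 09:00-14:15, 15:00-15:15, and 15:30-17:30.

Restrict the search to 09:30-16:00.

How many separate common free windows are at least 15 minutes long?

2

Brynn free within 09:00–17:30: 09:00–10:30, 11:15–17:30.
Farrukh ∩ Brynn: 09:00–09:30, 11:15–12:15, 12:30–14:00, 15:00–17:30.
Farrukh ∩ Brynn ∩ Jun: 11:15–12:15, 13:15–14:00, 16:00–16:30.
Farrukh ∩ Brynn ∩ Jun ∩ Noor: 11:15–12:15, 13:15–14:00, 16:00–16:30.
Restricted to 09:30–16:00: 11:15–12:15, 13:15–14:00.
Windows ≥ 15 min: 11:15–12:15, 13:15–14:00.
That's 2 windows.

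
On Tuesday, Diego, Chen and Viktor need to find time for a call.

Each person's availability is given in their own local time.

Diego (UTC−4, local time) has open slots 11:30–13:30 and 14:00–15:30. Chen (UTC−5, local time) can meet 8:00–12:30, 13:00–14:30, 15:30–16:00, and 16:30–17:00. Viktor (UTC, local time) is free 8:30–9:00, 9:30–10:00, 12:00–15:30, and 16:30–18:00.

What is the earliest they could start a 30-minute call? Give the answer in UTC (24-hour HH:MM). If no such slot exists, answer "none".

Diego → UTC: 15:30–17:30, 18:00–19:30.
Chen → UTC: 13:00–17:30, 18:00–19:30, 20:30–21:00, 21:30–22:00.
Viktor → UTC: 08:30–09:00, 09:30–10:00, 12:00–15:30, 16:30–18:00.
Diego ∩ Chen: 15:30–17:30, 18:00–19:30.
Diego ∩ Chen ∩ Viktor: 16:30–17:30.
Windows ≥ 30 min: 16:30–17:30.
Earliest such window starts at 16:30.

16:30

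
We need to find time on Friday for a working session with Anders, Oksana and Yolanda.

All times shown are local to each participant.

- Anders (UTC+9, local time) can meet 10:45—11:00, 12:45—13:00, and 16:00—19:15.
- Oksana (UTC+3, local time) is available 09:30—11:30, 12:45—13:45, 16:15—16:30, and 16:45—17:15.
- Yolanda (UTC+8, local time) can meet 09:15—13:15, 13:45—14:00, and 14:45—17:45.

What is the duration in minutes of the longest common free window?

90 minutes

Anders → UTC: 01:45–02:00, 03:45–04:00, 07:00–10:15.
Oksana → UTC: 06:30–08:30, 09:45–10:45, 13:15–13:30, 13:45–14:15.
Yolanda → UTC: 01:15–05:15, 05:45–06:00, 06:45–09:45.
Anders ∩ Oksana: 07:00–08:30, 09:45–10:15.
Anders ∩ Oksana ∩ Yolanda: 07:00–08:30.
Single common window of 90 minutes.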